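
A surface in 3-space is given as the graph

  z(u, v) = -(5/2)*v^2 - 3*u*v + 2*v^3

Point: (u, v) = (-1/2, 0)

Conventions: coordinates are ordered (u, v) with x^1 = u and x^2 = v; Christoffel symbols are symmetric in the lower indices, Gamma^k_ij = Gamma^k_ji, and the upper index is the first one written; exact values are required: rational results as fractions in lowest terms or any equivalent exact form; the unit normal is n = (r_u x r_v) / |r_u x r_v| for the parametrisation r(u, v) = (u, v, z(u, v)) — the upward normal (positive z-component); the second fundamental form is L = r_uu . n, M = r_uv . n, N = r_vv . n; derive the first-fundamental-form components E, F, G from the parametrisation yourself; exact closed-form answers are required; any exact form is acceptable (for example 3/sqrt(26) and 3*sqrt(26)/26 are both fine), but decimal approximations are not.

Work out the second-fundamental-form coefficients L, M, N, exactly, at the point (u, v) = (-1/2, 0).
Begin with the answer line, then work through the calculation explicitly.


Answer: L = 0, M = -6*sqrt(13)/13, N = -10*sqrt(13)/13

z_u = 0, z_v = 3/2, z_uu = 0, z_uv = -3, z_vv = -5
E = 1, F = 0, G = 13/4; answer radicand W^2 = 13/4
unnormalised second-form numerators: l = 0, m = -3, n = -5; L = l/sqrt(13/4), and similarly M = m/sqrt(W^2), N = n/sqrt(W^2)


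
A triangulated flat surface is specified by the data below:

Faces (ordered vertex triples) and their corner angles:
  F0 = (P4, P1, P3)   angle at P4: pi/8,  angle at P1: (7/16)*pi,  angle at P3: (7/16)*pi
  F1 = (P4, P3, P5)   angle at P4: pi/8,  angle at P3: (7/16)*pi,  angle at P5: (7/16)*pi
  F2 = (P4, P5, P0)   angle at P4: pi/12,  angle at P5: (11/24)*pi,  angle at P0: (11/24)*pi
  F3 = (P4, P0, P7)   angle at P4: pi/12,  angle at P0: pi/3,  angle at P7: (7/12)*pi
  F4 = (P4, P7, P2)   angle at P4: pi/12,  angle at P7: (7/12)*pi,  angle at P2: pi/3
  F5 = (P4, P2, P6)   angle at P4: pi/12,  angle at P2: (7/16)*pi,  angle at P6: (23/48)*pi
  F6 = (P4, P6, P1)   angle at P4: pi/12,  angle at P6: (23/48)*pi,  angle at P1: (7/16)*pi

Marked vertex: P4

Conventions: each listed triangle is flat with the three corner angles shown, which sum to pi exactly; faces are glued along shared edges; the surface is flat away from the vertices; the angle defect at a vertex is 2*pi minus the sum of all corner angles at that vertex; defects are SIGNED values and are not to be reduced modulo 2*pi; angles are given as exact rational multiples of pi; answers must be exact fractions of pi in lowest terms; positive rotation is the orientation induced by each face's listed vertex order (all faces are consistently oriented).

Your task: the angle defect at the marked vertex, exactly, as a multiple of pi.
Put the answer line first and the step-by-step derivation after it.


Answer: defect(P4) = (4/3)*pi

Sum of corner angles at P4: (2/3)*pi
defect = 2*pi - (2/3)*pi


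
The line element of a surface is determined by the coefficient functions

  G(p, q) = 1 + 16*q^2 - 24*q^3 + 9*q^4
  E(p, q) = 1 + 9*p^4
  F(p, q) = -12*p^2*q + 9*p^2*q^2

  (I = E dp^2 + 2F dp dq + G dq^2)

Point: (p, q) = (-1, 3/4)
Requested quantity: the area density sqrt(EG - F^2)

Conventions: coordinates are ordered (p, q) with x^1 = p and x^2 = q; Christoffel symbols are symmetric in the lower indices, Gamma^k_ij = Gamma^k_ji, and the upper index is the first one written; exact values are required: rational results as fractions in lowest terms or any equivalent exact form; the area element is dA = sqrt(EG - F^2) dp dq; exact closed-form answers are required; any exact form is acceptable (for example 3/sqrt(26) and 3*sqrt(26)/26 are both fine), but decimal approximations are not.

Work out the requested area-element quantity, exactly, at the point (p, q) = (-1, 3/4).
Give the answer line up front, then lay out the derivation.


Answer: sqrt(EG - F^2) = sqrt(3001)/16

E = 10, F = -63/16, G = 697/256; EG - F^2 = 3001/256


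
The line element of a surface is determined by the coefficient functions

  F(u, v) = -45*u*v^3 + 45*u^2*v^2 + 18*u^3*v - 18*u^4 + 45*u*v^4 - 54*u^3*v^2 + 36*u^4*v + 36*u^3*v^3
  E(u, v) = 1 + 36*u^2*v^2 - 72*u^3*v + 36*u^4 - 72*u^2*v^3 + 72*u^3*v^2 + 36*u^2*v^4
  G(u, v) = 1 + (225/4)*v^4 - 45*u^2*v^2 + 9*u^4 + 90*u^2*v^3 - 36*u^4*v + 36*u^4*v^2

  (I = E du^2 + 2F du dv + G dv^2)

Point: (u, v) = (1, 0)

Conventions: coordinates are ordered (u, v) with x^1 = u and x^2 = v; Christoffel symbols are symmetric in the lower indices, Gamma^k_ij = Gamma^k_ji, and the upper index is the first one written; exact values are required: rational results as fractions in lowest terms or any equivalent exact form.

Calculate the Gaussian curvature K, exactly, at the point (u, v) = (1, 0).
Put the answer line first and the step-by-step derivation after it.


Answer: K = 9/529

E = 37, F = -18, G = 10, EG - F^2 = 46 at the point
E_u = 144, E_v = -72, F_u = -72, F_v = 54, G_u = 36, G_v = -36
E_vv = 216, F_uv = 198, G_uu = 108
Compute both Brioschi determinants and normalise by (EG - F^2)^2.
M1 = [[-E_vv/2 + F_uv - G_uu/2, E_u/2, F_u - E_v/2], [F_v - G_u/2, E, F], [G_v/2, F, G]] = [[36, 72, -36], [36, 37, -18], [-18, -18, 10]]; det M1 = -1584
M2 = [[0, E_v/2, G_u/2], [E_v/2, E, F], [G_u/2, F, G]] = [[0, -36, 18], [-36, 37, -18], [18, -18, 10]]; det M2 = -1620
det M1 - det M2 = 36; K = 36 / (46)^2 = 9/529


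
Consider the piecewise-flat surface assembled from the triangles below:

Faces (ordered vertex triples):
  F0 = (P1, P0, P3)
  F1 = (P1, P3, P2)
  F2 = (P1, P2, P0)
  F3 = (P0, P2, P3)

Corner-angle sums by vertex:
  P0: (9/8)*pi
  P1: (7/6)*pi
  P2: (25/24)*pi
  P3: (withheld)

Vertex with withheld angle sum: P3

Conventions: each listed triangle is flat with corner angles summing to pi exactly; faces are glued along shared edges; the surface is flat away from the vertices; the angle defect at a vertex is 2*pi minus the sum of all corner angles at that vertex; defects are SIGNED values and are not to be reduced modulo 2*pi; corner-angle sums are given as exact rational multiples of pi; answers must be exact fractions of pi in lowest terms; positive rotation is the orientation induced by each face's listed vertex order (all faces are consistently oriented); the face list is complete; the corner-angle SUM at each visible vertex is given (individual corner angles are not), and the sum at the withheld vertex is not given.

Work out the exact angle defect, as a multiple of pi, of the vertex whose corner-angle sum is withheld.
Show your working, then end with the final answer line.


V = 4, E = 6, F = 4; chi = V - E + F = 2
Gauss-Bonnet: total defect = 2*pi*chi = 4*pi; visible defects sum to (8/3)*pi

Answer: defect(P3) = (4/3)*pi


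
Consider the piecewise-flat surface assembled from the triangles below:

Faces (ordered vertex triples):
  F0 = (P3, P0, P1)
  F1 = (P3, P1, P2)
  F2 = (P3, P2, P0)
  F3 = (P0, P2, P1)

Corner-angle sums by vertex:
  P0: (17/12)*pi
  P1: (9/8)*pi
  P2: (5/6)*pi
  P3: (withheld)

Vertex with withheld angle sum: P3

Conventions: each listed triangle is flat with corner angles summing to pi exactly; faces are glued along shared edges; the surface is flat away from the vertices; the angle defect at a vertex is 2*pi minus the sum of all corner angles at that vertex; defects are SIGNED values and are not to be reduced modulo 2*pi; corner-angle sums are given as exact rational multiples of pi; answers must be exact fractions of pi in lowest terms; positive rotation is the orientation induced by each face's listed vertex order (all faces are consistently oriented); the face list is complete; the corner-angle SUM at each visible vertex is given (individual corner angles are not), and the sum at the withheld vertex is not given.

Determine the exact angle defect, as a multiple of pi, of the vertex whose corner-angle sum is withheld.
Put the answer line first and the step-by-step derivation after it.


Answer: defect(P3) = (11/8)*pi

V = 4, E = 6, F = 4; chi = V - E + F = 2
Gauss-Bonnet: total defect = 2*pi*chi = 4*pi; visible defects sum to (21/8)*pi


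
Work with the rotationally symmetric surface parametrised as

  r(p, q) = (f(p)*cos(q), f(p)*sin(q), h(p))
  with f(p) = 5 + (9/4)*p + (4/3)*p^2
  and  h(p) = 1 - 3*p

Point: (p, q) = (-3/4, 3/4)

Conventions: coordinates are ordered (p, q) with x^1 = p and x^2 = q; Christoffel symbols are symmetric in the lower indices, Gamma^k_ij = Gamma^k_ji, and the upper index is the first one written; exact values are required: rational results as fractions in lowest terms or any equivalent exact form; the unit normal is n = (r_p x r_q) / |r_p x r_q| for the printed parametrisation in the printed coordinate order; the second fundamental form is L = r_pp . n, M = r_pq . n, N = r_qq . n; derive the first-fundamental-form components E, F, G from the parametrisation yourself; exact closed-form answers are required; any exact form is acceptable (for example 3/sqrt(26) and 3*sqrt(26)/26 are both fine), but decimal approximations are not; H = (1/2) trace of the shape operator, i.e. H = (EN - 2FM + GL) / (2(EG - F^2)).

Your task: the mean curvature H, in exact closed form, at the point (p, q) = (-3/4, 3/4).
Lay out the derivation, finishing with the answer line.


f = 65/16, f' = 1/4, f'' = 8/3, h' = -3, h'' = 0
E = 145/16, F = 0, G = 4225/256; answer radicand W^2 = 145/16
unnormalised second-form numerators: l = 8, m = 0, n = -195/16; L = l/sqrt(145/16), and similarly M = m/sqrt(W^2), N = n/sqrt(W^2)
H = (E*n - 2*F*m + G*l) / (2*(EG - F^2)*sqrt(W^2)); E*n - 2*F*m + G*l = 5525/256, EG - F^2 = 612625/4096, so H = (136/1885)/sqrt(145/16)

Answer: H = 544*sqrt(145)/273325


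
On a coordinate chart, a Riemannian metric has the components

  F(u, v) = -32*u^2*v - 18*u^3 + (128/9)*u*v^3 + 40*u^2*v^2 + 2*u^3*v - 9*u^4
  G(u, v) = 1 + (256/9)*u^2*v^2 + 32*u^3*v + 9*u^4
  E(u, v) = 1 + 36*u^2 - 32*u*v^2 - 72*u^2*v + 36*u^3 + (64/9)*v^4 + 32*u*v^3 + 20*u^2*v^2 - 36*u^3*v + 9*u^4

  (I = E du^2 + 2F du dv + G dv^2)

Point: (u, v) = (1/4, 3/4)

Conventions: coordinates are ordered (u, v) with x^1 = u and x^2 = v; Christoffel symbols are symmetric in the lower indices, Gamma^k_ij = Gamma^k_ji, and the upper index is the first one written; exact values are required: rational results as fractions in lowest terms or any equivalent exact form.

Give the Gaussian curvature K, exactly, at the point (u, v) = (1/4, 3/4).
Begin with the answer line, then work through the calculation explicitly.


Answer: K = -561152/177241

E = 481/256, F = 285/256, G = 617/256, EG - F^2 = 421/128 at the point
E_u = -45/8, E_v = 165/16, F_u = 51/32, F_v = 249/32, G_u = 209/16, G_v = 19/6
E_vv = 141/2, F_uv = 307/8, G_uu = 299/4
By Brioschi, K is (det M1 - det M2) divided by (EG - F^2) squared.
M1 = [[-E_vv/2 + F_uv - G_uu/2, E_u/2, F_u - E_v/2], [F_v - G_u/2, E, F], [G_v/2, F, G]] = [[-137/4, -45/16, -57/16], [5/4, 481/256, 285/256], [19/12, 285/256, 617/256]]; det M1 = -52989/512
M2 = [[0, E_v/2, G_u/2], [E_v/2, E, F], [G_u/2, F, G]] = [[0, 165/32, 209/32], [165/32, 481/256, 285/256], [209/32, 285/256, 617/256]]; det M2 = -35453/512
det M1 - det M2 = -137/4; K = -137/4 / (421/128)^2 = -561152/177241


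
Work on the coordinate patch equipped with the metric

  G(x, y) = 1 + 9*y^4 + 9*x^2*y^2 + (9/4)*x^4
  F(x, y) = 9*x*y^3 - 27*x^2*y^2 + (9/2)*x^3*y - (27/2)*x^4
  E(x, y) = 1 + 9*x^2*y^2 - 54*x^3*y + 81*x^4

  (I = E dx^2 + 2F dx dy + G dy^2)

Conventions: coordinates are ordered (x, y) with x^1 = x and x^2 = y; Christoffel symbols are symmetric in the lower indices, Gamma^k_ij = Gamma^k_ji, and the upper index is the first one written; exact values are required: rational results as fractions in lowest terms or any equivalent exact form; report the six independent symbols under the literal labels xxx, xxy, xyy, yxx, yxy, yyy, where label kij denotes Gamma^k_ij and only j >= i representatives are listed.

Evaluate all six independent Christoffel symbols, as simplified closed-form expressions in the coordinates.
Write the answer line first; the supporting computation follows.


Answer: Gamma_xxx = (648*x^3 - 324*x^2*y + 36*x*y^2)/(333*x^4 - 216*x^3*y + 72*x^2*y^2 + 36*y^4 + 4), Gamma_xxy = (-108*x^3 + 36*x^2*y)/(333*x^4 - 216*x^3*y + 72*x^2*y^2 + 36*y^4 + 4), Gamma_xyy = (-216*x^2*y + 72*x*y^2)/(333*x^4 - 216*x^3*y + 72*x^2*y^2 + 36*y^4 + 4), Gamma_yxx = (-108*x^3 + 18*x^2*y - 216*x*y^2 + 36*y^3)/(333*x^4 - 216*x^3*y + 72*x^2*y^2 + 36*y^4 + 4), Gamma_yxy = (18*x^3 + 36*x*y^2)/(333*x^4 - 216*x^3*y + 72*x^2*y^2 + 36*y^4 + 4), Gamma_yyy = (36*x^2*y + 72*y^3)/(333*x^4 - 216*x^3*y + 72*x^2*y^2 + 36*y^4 + 4)

E = 1 + 9*x^2*y^2 - 54*x^3*y + 81*x^4; F = 9*x*y^3 - 27*x^2*y^2 + (9/2)*x^3*y - (27/2)*x^4; G = 1 + 9*y^4 + 9*x^2*y^2 + (9/4)*x^4
Gamma^k_ij = (1/2) g^{kl} (d_i g_jl + d_j g_il - d_l g_ij), with g^inv = (1/(EG-F^2)) [[G, -F], [-F, E]]
first partials: E_x = 18*x*y^2 - 162*x^2*y + 324*x^3, E_y = 18*x^2*y - 54*x^3, F_x = 9*y^3 - 54*x*y^2 + (27/2)*x^2*y - 54*x^3, F_y = 27*x*y^2 - 54*x^2*y + (9/2)*x^3, G_x = 18*x*y^2 + 9*x^3, G_y = 36*y^3 + 18*x^2*y
D = EG - F^2 = 1 + 9*y^4 + 18*x^2*y^2 - 54*x^3*y + (333/4)*x^4
expanded: Gamma^x_xx = (G E_x - 2F F_x + F E_y)/(2D), Gamma^x_xy = (G E_y - F G_x)/(2D), Gamma^x_yy = (2G F_y - G G_x - F G_y)/(2D), Gamma^y_xx = (2E F_x - E E_y - F E_x)/(2D), Gamma^y_xy = (E G_x - F E_y)/(2D), Gamma^y_yy = (E G_y - 2F F_y + F G_x)/(2D); substitute and cancel common factors


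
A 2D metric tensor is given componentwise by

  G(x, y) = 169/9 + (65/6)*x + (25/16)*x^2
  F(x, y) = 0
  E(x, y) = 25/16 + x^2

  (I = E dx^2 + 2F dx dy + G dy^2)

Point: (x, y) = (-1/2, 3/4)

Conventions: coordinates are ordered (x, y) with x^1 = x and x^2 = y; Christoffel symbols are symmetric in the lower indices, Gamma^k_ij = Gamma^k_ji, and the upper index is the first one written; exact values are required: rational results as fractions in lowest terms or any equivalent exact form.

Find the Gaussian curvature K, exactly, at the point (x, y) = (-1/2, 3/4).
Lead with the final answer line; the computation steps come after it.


Answer: K = -3840/74849

E = 29/16, F = 0, G = 7921/576, EG - F^2 = 229709/9216 at the point
E_x = -1, E_y = 0, F_x = 0, F_y = 0, G_x = 445/48, G_y = 0
E_yy = 0, F_xy = 0, G_xx = 25/8
The intrinsic route: Brioschi's K = (det M1 - det M2)/(EG - F^2)^2.
M1 = [[-E_yy/2 + F_xy - G_xx/2, E_x/2, F_x - E_y/2], [F_y - G_x/2, E, F], [G_y/2, F, G]] = [[-25/16, -1/2, 0], [-445/96, 29/16, 0], [0, 0, 7921/576]]; det M1 = -31327555/442368
M2 = [[0, E_y/2, G_x/2], [E_y/2, E, F], [G_x/2, F, G]] = [[0, 0, 445/96], [0, 29/16, 0], [445/96, 0, 7921/576]]; det M2 = -5742725/147456
det M1 - det M2 = -3524845/110592; K = -3524845/110592 / (229709/9216)^2 = -3840/74849


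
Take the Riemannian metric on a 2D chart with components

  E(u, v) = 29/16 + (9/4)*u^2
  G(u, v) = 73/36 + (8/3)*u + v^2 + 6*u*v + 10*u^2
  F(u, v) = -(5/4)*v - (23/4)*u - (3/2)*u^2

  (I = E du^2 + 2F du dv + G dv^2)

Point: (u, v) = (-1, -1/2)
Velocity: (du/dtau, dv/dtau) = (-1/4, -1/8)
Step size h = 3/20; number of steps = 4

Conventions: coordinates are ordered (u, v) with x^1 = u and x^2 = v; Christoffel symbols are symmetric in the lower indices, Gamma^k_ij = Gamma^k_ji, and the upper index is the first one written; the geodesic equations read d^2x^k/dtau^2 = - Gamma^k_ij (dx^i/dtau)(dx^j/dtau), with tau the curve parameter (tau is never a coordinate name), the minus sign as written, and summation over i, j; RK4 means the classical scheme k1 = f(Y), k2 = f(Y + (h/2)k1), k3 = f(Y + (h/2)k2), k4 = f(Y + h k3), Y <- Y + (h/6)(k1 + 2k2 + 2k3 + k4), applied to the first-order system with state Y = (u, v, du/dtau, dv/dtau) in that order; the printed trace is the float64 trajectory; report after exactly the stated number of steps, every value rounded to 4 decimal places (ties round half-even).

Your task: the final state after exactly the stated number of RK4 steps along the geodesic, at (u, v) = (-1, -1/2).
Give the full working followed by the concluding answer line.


f(Y) = (du/dtau, dv/dtau, -Gamma^u_ij Y'^i Y'^j, -Gamma^v_ij Y'^i Y'^j) with the Gammas evaluated at the stage position; h = 0.150000; intermediate values shown to 6 dp
step 0: u = -1.0000, v = -0.5000, du/dtau = -0.2500, dv/dtau = -0.1250
step 1:
  k1: at (u, v) = (-1.000000, -0.500000), (du/dtau, dv/dtau) = (-0.250000, -0.125000); Gamma_uuu = -0.544972, Gamma_uuv = 1.804437, Gamma_uvv = 4.715168, Gamma_vuu = -0.007395, Gamma_vuv = -1.503698, Gamma_vvv = -2.100247; k1 = (-0.250000, -0.125000, -0.152391, 0.127260)
  k2: at (u, v) = (-1.018750, -0.509375), (du/dtau, dv/dtau) = (-0.261429, -0.115456); Gamma_uuu = -0.558457, Gamma_uuv = 1.720420, Gamma_uvv = 4.594192, Gamma_vuu = 0.004882, Gamma_vuv = -1.445136, Gamma_vvv = -2.009594; k2 = (-0.261429, -0.115456, -0.126929, 0.113693)
  k3: at (u, v) = (-1.019607, -0.508659), (du/dtau, dv/dtau) = (-0.259520, -0.116473); Gamma_uuu = -0.558889, Gamma_uuv = 1.716785, Gamma_uvv = 4.587506, Gamma_vuu = 0.005298, Gamma_vuv = -1.443037, Gamma_vvv = -2.005755; k3 = (-0.259520, -0.116473, -0.128379, 0.114091)
  k4: at (u, v) = (-1.038928, -0.517471), (du/dtau, dv/dtau) = (-0.269257, -0.107886); Gamma_uuu = -0.570235, Gamma_uuv = 1.636252, Gamma_uvv = 4.469445, Gamma_vuu = 0.016160, Gamma_vuv = -1.387448, Gamma_vvv = -1.918767; k4 = (-0.269257, -0.107886, -0.105744, 0.101770)
  Y <- Y + (h/6)(k1 + 2k2 + 2k3 + k4): u = -1.0390, v = -0.5174, du/dtau = -0.2692, dv/dtau = -0.1079
step 2:
  k1: at (u, v) = (-1.039029, -0.517419), (du/dtau, dv/dtau) = (-0.269219, -0.107885); Gamma_uuu = -0.570279, Gamma_uuv = 1.635851, Gamma_uvv = 4.468737, Gamma_vuu = 0.016205, Gamma_vuv = -1.387207, Gamma_vvv = -1.918341; k1 = (-0.269219, -0.107885, -0.105705, 0.101735)
  k2: at (u, v) = (-1.059220, -0.525510), (du/dtau, dv/dtau) = (-0.277147, -0.100255); Gamma_uuu = -0.579821, Gamma_uuv = 1.557428, Gamma_uvv = 4.351387, Gamma_vuu = 0.025940, Gamma_vuv = -1.333676, Gamma_vvv = -1.833564; k2 = (-0.277147, -0.100255, -0.085747, 0.090550)
  k3: at (u, v) = (-1.059815, -0.524938), (du/dtau, dv/dtau) = (-0.275650, -0.101094); Gamma_uuu = -0.579999, Gamma_uuv = 1.555237, Gamma_uvv = 4.347162, Gamma_vuu = 0.026148, Gamma_vuv = -1.332456, Gamma_vvv = -1.831250; k3 = (-0.275650, -0.101094, -0.087036, 0.090990)
  k4: at (u, v) = (-1.080376, -0.532583), (du/dtau, dv/dtau) = (-0.282274, -0.094237); Gamma_uuu = -0.587644, Gamma_uuv = 1.480945, Gamma_uvv = 4.234281, Gamma_vuu = 0.034629, Gamma_vuv = -1.282119, Gamma_vvv = -1.750833; k4 = (-0.282274, -0.094237, -0.069568, 0.080999)
  Y <- Y + (h/6)(k1 + 2k2 + 2k3 + k4): u = -1.0805, v = -0.5325, du/dtau = -0.2822, dv/dtau = -0.0942
step 3:
  k1: at (u, v) = (-1.080456, -0.532539), (du/dtau, dv/dtau) = (-0.282240, -0.094240); Gamma_uuu = -0.587664, Gamma_uuv = 1.480670, Gamma_uvv = 4.233780, Gamma_vuu = 0.034655, Gamma_vuv = -1.281956, Gamma_vvv = -1.750540; k1 = (-0.282240, -0.094240, -0.069554, 0.080982)
  k2: at (u, v) = (-1.101624, -0.539607), (du/dtau, dv/dtau) = (-0.287456, -0.088166); Gamma_uuu = -0.593689, Gamma_uuv = 1.409398, Gamma_uvv = 4.123588, Gamma_vuu = 0.042113, Gamma_vuv = -1.234071, Gamma_vvv = -1.673305; k2 = (-0.287456, -0.088166, -0.054436, 0.072080)
  k3: at (u, v) = (-1.102015, -0.539152), (du/dtau, dv/dtau) = (-0.286322, -0.088834); Gamma_uuu = -0.593743, Gamma_uuv = 1.408144, Gamma_uvv = 4.121022, Gamma_vuu = 0.042210, Gamma_vuv = -1.233408, Gamma_vvv = -1.671984; k3 = (-0.286322, -0.088834, -0.055478, 0.072478)
  k4: at (u, v) = (-1.123404, -0.545864), (du/dtau, dv/dtau) = (-0.290561, -0.083368); Gamma_uuu = -0.598212, Gamma_uuv = 1.341060, Gamma_uvv = 4.015870, Gamma_vuu = 0.048634, Gamma_vuv = -1.188589, Gamma_vvv = -1.599181; k4 = (-0.290561, -0.083368, -0.042377, 0.064592)
  Y <- Y + (h/6)(k1 + 2k2 + 2k3 + k4): u = -1.1235, v = -0.5458, du/dtau = -0.2905, dv/dtau = -0.0834
step 4:
  k1: at (u, v) = (-1.123465, -0.545829), (du/dtau, dv/dtau) = (-0.290534, -0.083372); Gamma_uuu = -0.598219, Gamma_uuv = 1.340878, Gamma_uvv = 4.015528, Gamma_vuu = 0.048649, Gamma_vuv = -1.188483, Gamma_vvv = -1.598987; k1 = (-0.290534, -0.083372, -0.042375, 0.064584)
  k2: at (u, v) = (-1.145255, -0.552082), (du/dtau, dv/dtau) = (-0.293712, -0.078529); Gamma_uuu = -0.601349, Gamma_uuv = 1.277109, Gamma_uvv = 3.914024, Gamma_vuu = 0.054216, Gamma_vuv = -1.146151, Gamma_vvv = -1.529692; k2 = (-0.293712, -0.078529, -0.031173, 0.057628)
  k3: at (u, v) = (-1.145493, -0.551719), (du/dtau, dv/dtau) = (-0.292872, -0.079050); Gamma_uuu = -0.601352, Gamma_uuv = 1.276443, Gamma_uvv = 3.912541, Gamma_vuu = 0.054256, Gamma_vuv = -1.145828, Gamma_vvv = -1.528995; k3 = (-0.292872, -0.079050, -0.031973, 0.057956)
  k4: at (u, v) = (-1.167396, -0.557687), (du/dtau, dv/dtau) = (-0.295330, -0.074679); Gamma_uuu = -0.603267, Gamma_uuv = 1.216608, Gamma_uvv = 3.816075, Gamma_vuu = 0.059007, Gamma_vuv = -1.106275, Gamma_vvv = -1.463874; k4 = (-0.295330, -0.074679, -0.022330, 0.051815)
  Y <- Y + (h/6)(k1 + 2k2 + 2k3 + k4): u = -1.1674, v = -0.5577, du/dtau = -0.2953, dv/dtau = -0.0747

Answer: u = -1.1674, v = -0.5577, du/dtau = -0.2953, dv/dtau = -0.0747


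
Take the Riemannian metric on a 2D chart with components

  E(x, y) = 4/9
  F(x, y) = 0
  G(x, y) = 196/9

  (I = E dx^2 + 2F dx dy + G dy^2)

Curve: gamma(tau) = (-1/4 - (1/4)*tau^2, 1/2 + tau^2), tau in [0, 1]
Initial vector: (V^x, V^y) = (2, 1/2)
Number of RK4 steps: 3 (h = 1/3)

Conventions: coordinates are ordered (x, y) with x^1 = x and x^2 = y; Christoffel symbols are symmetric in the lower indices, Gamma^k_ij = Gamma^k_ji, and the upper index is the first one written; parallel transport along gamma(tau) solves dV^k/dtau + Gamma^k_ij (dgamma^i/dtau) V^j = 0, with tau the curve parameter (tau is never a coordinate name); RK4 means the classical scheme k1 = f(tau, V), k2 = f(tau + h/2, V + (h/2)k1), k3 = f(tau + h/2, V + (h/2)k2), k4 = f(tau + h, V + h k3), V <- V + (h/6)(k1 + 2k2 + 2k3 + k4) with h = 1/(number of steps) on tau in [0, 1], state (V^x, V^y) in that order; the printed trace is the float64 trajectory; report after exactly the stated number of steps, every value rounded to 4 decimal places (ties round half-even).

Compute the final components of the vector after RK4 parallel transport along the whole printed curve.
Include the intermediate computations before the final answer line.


gamma'(tau) = (-(1/2)*tau, 2*tau); f(tau, V)^k = -Gamma^k_ij(gamma(tau)) gamma'^i(tau) V^j; h = 1/3; intermediate values shown to 6 dp
curve data and Christoffel symbols at the stage parameters:
  tau = 0.000000: gamma = (-0.250000, 0.500000), gamma' = (0.000000, 0.000000); Gamma_xxx = 0.000000, Gamma_xxy = 0.000000, Gamma_xyy = 0.000000, Gamma_yxx = 0.000000, Gamma_yxy = 0.000000, Gamma_yyy = 0.000000
  tau = 0.166667: gamma = (-0.256944, 0.527778), gamma' = (-0.083333, 0.333333); Gamma_xxx = 0.000000, Gamma_xxy = 0.000000, Gamma_xyy = 0.000000, Gamma_yxx = 0.000000, Gamma_yxy = 0.000000, Gamma_yyy = 0.000000
  tau = 0.333333: gamma = (-0.277778, 0.611111), gamma' = (-0.166667, 0.666667); Gamma_xxx = 0.000000, Gamma_xxy = 0.000000, Gamma_xyy = 0.000000, Gamma_yxx = 0.000000, Gamma_yxy = 0.000000, Gamma_yyy = 0.000000
  tau = 0.500000: gamma = (-0.312500, 0.750000), gamma' = (-0.250000, 1.000000); Gamma_xxx = 0.000000, Gamma_xxy = 0.000000, Gamma_xyy = 0.000000, Gamma_yxx = 0.000000, Gamma_yxy = 0.000000, Gamma_yyy = 0.000000
  tau = 0.666667: gamma = (-0.361111, 0.944444), gamma' = (-0.333333, 1.333333); Gamma_xxx = 0.000000, Gamma_xxy = 0.000000, Gamma_xyy = 0.000000, Gamma_yxx = 0.000000, Gamma_yxy = 0.000000, Gamma_yyy = 0.000000
  tau = 0.833333: gamma = (-0.423611, 1.194444), gamma' = (-0.416667, 1.666667); Gamma_xxx = 0.000000, Gamma_xxy = 0.000000, Gamma_xyy = 0.000000, Gamma_yxx = 0.000000, Gamma_yxy = 0.000000, Gamma_yyy = 0.000000
  tau = 1.000000: gamma = (-0.500000, 1.500000), gamma' = (-0.500000, 2.000000); Gamma_xxx = 0.000000, Gamma_xxy = 0.000000, Gamma_xyy = 0.000000, Gamma_yxx = 0.000000, Gamma_yxy = 0.000000, Gamma_yyy = 0.000000
step 0: V^x = 2.0000, V^y = 0.5000
step 1: k1 = (0.000000, 0.000000), k2 = (0.000000, 0.000000), k3 = (0.000000, 0.000000), k4 = (0.000000, 0.000000); V <- V + (h/6)(k1 + 2k2 + 2k3 + k4): V^x = 2.0000, V^y = 0.5000
step 2: k1 = (0.000000, 0.000000), k2 = (0.000000, 0.000000), k3 = (0.000000, 0.000000), k4 = (0.000000, 0.000000); V <- V + (h/6)(k1 + 2k2 + 2k3 + k4): V^x = 2.0000, V^y = 0.5000
step 3: k1 = (0.000000, 0.000000), k2 = (0.000000, 0.000000), k3 = (0.000000, 0.000000), k4 = (0.000000, 0.000000); V <- V + (h/6)(k1 + 2k2 + 2k3 + k4): V^x = 2.0000, V^y = 0.5000

Answer: V^x = 2.0000, V^y = 0.5000


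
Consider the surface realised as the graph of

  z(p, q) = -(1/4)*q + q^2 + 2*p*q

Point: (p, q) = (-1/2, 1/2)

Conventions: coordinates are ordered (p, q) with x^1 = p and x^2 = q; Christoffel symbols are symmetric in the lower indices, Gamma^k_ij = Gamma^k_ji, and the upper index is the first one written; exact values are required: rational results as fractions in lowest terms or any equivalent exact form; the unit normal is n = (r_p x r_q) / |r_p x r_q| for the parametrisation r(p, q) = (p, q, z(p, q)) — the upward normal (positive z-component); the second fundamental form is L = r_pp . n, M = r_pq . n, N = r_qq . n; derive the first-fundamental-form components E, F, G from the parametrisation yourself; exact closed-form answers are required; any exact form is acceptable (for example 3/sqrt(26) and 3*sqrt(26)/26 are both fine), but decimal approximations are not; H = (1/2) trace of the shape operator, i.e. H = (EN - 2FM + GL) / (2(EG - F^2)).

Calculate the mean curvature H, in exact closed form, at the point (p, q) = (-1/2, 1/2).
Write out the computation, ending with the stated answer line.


z_p = 1, z_q = -1/4, z_pp = 0, z_pq = 2, z_qq = 2
E = 2, F = -1/4, G = 17/16; answer radicand W^2 = 33/16
unnormalised second-form numerators: l = 0, m = 2, n = 2; L = l/sqrt(33/16), and similarly M = m/sqrt(W^2), N = n/sqrt(W^2)
H = (E*n - 2*F*m + G*l) / (2*(EG - F^2)*sqrt(W^2)); E*n - 2*F*m + G*l = 5, EG - F^2 = 33/16, so H = (40/33)/sqrt(33/16)

Answer: H = 160*sqrt(33)/1089


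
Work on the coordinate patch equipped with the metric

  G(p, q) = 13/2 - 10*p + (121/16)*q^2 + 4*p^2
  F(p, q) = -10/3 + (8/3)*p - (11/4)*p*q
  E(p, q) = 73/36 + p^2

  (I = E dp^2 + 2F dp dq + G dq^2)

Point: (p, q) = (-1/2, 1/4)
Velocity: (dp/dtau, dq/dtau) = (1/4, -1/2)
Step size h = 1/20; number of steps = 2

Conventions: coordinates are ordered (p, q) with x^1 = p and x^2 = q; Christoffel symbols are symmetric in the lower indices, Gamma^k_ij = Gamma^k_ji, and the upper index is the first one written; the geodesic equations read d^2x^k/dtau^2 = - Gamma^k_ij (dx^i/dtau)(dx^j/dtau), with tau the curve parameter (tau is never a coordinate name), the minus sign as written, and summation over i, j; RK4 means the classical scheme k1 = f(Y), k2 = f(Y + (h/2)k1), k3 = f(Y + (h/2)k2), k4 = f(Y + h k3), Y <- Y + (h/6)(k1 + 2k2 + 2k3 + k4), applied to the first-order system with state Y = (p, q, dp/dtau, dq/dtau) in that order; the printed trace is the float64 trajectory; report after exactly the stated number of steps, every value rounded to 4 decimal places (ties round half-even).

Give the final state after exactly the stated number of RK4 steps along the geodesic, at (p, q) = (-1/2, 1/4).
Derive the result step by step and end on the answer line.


f(Y) = (dp/dtau, dq/dtau, -Gamma^p_ij Y'^i Y'^j, -Gamma^q_ij Y'^i Y'^j) with the Gammas evaluated at the stage position; h = 0.050000; intermediate values shown to 6 dp
step 0: p = -0.5000, q = 0.2500, dp/dtau = 0.2500, dq/dtau = -0.5000
step 1:
  k1: at (p, q) = (-0.500000, 0.250000), (dp/dtau, dq/dtau) = (0.250000, -0.500000); Gamma_ppp = 0.190535, Gamma_ppq = -2.786097, Gamma_pqq = 10.755607, Gamma_qpp = 0.216057, Gamma_qpq = -1.468016, Gamma_qqq = 3.729862; k1 = (0.250000, -0.500000, -3.397335, -1.312973)
  k2: at (p, q) = (-0.493750, 0.237500), (dp/dtau, dq/dtau) = (0.165067, -0.532824); Gamma_ppp = 0.227470, Gamma_ppq = -2.891857, Gamma_pqq = 10.994670, Gamma_qpp = 0.233497, Gamma_qpq = -1.517970, Gamma_qqq = 3.845694; k2 = (0.165067, -0.532824, -3.636291, -1.365177)
  k3: at (p, q) = (-0.495873, 0.236679), (dp/dtau, dq/dtau) = (0.159093, -0.534129); Gamma_ppp = 0.224686, Gamma_ppq = -2.887656, Gamma_pqq = 10.988880, Gamma_qpp = 0.232346, Gamma_qpq = -1.515278, Gamma_qqq = 3.839892; k3 = (0.159093, -0.534129, -3.631515, -1.358905)
  k4: at (p, q) = (-0.492045, 0.223294), (dp/dtau, dq/dtau) = (0.068424, -0.567945); Gamma_ppp = 0.260428, Gamma_ppq = -2.992703, Gamma_pqq = 11.229571, Gamma_qpp = 0.249392, Gamma_qpq = -1.564037, Gamma_qqq = 3.952871; k4 = (0.068424, -0.567945, -3.856050, -1.397774)
  Y <- Y + (h/6)(k1 + 2k2 + 2k3 + k4): p = -0.4919, q = 0.2233, dp/dtau = 0.0684, dq/dtau = -0.5680
step 2:
  k1: at (p, q) = (-0.491944, 0.223318), (dp/dtau, dq/dtau) = (0.068425, -0.567991); Gamma_ppp = 0.260600, Gamma_ppq = -2.993015, Gamma_pqq = 11.230096, Gamma_qpp = 0.249467, Gamma_qpq = -1.564218, Gamma_qqq = 3.953264; k1 = (0.068425, -0.567991, -3.856848, -1.398131)
  k2: at (p, q) = (-0.490233, 0.209118), (dp/dtau, dq/dtau) = (-0.027996, -0.602944); Gamma_ppp = 0.295432, Gamma_ppq = -3.097918, Gamma_pqq = 11.473642, Gamma_qpp = 0.266204, Gamma_qpq = -1.612041, Gamma_qqq = 4.064139; k2 = (-0.027996, -0.602944, -4.066793, -1.423270)
  k3: at (p, q) = (-0.492644, 0.208244), (dp/dtau, dq/dtau) = (-0.033245, -0.603573); Gamma_ppp = 0.291795, Gamma_ppq = -3.092195, Gamma_pqq = 11.465435, Gamma_qpp = 0.264645, Gamma_qpq = -1.608447, Gamma_qqq = 4.056573; k3 = (-0.033245, -0.603573, -4.053086, -1.413553)
  k4: at (p, q) = (-0.493606, 0.193139), (dp/dtau, dq/dtau) = (-0.134229, -0.638669); Gamma_ppp = 0.324010, Gamma_ppq = -3.193829, Gamma_pqq = 11.706812, Gamma_qpp = 0.280247, Gamma_qpq = -1.653477, Gamma_qqq = 4.161716; k4 = (-0.134229, -0.638669, -4.233416, -1.419104)
  Y <- Y + (h/6)(k1 + 2k2 + 2k3 + k4): p = -0.4935, q = 0.1932, dp/dtau = -0.1343, dq/dtau = -0.6387

Answer: p = -0.4935, q = 0.1932, dp/dtau = -0.1343, dq/dtau = -0.6387


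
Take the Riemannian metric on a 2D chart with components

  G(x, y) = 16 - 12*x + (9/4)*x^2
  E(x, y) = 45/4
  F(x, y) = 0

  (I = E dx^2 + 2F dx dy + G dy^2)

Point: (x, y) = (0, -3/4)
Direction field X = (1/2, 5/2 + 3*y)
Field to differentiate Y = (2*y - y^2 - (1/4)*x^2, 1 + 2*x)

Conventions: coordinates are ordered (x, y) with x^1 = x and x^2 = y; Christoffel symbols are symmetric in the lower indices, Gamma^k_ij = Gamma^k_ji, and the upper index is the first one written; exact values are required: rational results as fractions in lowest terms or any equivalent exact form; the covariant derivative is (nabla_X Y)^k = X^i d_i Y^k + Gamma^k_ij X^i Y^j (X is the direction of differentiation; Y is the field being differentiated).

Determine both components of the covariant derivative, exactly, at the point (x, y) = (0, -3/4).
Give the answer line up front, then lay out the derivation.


Answer: (nabla_X Y)^x = 121/120, (nabla_X Y)^y = 515/512

E = 45/4, F = 0, G = 16 at the point
E_x = 0, E_y = 0, F_x = 0, F_y = 0, G_x = -12, G_y = 0
EG - F^2 = 180;  g^inv = (1/180) * [[16, 0], [0, 45/4]]
first-kind symbols [ij,l] = (1/2)(d_i g_jl + d_j g_il - d_l g_ij): [xx,x] = E_x/2 = 0, [xx,y] = F_x - E_y/2 = 0, [xy,x] = E_y/2 = 0, [xy,y] = G_x/2 = -6, [yy,x] = F_y - G_x/2 = 6, [yy,y] = G_y/2 = 0
Gamma^x_ij = (G*[ij,x] - F*[ij,y])/(EG - F^2), Gamma^y_ij = (E*[ij,y] - F*[ij,x])/(EG - F^2)
Gamma_xxx = 0, Gamma_xxy = 0, Gamma_xyy = 8/15, Gamma_yxx = 0, Gamma_yxy = -3/8, Gamma_yyy = 0
X = (1/2, 1/4), Y = (-33/16, 1) at the point


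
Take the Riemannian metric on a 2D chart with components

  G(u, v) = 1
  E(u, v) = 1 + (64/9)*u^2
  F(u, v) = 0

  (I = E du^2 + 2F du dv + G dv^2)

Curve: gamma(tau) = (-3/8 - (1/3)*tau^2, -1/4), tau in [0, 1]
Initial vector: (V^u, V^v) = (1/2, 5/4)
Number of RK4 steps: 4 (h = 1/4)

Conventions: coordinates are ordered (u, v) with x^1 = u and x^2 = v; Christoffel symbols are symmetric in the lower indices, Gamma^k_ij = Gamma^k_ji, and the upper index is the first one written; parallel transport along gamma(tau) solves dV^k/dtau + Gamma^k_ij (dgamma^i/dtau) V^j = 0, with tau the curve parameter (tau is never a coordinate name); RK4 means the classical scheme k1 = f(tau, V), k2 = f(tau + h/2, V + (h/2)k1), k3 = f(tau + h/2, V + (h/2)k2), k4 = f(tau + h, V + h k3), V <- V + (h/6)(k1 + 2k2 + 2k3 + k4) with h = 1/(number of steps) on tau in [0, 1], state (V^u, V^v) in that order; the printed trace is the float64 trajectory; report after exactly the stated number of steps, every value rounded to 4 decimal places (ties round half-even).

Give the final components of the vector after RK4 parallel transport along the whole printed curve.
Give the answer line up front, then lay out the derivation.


Answer: V^u = 0.3308, V^v = 1.2500

gamma'(tau) = (-(2/3)*tau, 0); f(tau, V)^k = -Gamma^k_ij(gamma(tau)) gamma'^i(tau) V^j; h = 1/4; intermediate values shown to 6 dp
curve data and Christoffel symbols at the stage parameters:
  tau = 0.000000: gamma = (-0.375000, -0.250000), gamma' = (0.000000, 0.000000); Gamma_uuu = -1.333333, Gamma_uuv = 0.000000, Gamma_uvv = 0.000000, Gamma_vuu = 0.000000, Gamma_vuv = 0.000000, Gamma_vvv = 0.000000
  tau = 0.125000: gamma = (-0.380208, -0.250000), gamma' = (-0.083333, 0.000000); Gamma_uuu = -1.333207, Gamma_uuv = 0.000000, Gamma_uvv = 0.000000, Gamma_vuu = 0.000000, Gamma_vuv = 0.000000, Gamma_vvv = 0.000000
  tau = 0.250000: gamma = (-0.395833, -0.250000), gamma' = (-0.166667, 0.000000); Gamma_uuu = -1.331387, Gamma_uuv = 0.000000, Gamma_uvv = 0.000000, Gamma_vuu = 0.000000, Gamma_vuv = 0.000000, Gamma_vvv = 0.000000
  tau = 0.375000: gamma = (-0.421875, -0.250000), gamma' = (-0.250000, 0.000000); Gamma_uuu = -1.324138, Gamma_uuv = 0.000000, Gamma_uvv = 0.000000, Gamma_vuu = 0.000000, Gamma_vuv = 0.000000, Gamma_vvv = 0.000000
  tau = 0.500000: gamma = (-0.458333, -0.250000), gamma' = (-0.333333, 0.000000); Gamma_uuu = -1.306931, Gamma_uuv = 0.000000, Gamma_uvv = 0.000000, Gamma_vuu = 0.000000, Gamma_vuv = 0.000000, Gamma_vvv = 0.000000
  tau = 0.625000: gamma = (-0.505208, -0.250000), gamma' = (-0.416667, 0.000000); Gamma_uuu = -1.276228, Gamma_uuv = 0.000000, Gamma_uvv = 0.000000, Gamma_vuu = 0.000000, Gamma_vuv = 0.000000, Gamma_vvv = 0.000000
  tau = 0.750000: gamma = (-0.562500, -0.250000), gamma' = (-0.500000, 0.000000); Gamma_uuu = -1.230769, Gamma_uuv = 0.000000, Gamma_uvv = 0.000000, Gamma_vuu = 0.000000, Gamma_vuv = 0.000000, Gamma_vvv = 0.000000
  tau = 0.875000: gamma = (-0.630208, -0.250000), gamma' = (-0.583333, 0.000000); Gamma_uuu = -1.171854, Gamma_uuv = 0.000000, Gamma_uvv = 0.000000, Gamma_vuu = 0.000000, Gamma_vuv = 0.000000, Gamma_vvv = 0.000000
  tau = 1.000000: gamma = (-0.708333, -0.250000), gamma' = (-0.666667, 0.000000); Gamma_uuu = -1.102703, Gamma_uuv = 0.000000, Gamma_uvv = 0.000000, Gamma_vuu = 0.000000, Gamma_vuv = 0.000000, Gamma_vvv = 0.000000
step 0: V^u = 0.5000, V^v = 1.2500
step 1: k1 = (0.000000, 0.000000), k2 = (-0.055550, 0.000000), k3 = (-0.054779, 0.000000), k4 = (-0.107910, 0.000000); V <- V + (h/6)(k1 + 2k2 + 2k3 + k4): V^u = 0.4863, V^v = 1.2500
step 2: k1 = (-0.107911, 0.000000), k2 = (-0.156520, 0.000000), k3 = (-0.154509, 0.000000), k4 = (-0.195030, 0.000000); V <- V + (h/6)(k1 + 2k2 + 2k3 + k4): V^u = 0.4478, V^v = 1.2500
step 3: k1 = (-0.195067, 0.000000), k2 = (-0.225140, 0.000000), k3 = (-0.223141, 0.000000), k4 = (-0.241220, 0.000000); V <- V + (h/6)(k1 + 2k2 + 2k3 + k4): V^u = 0.3922, V^v = 1.2500
step 4: k1 = (-0.241374, 0.000000), k2 = (-0.247498, 0.000000), k3 = (-0.246975, 0.000000), k4 = (-0.242954, 0.000000); V <- V + (h/6)(k1 + 2k2 + 2k3 + k4): V^u = 0.3308, V^v = 1.2500


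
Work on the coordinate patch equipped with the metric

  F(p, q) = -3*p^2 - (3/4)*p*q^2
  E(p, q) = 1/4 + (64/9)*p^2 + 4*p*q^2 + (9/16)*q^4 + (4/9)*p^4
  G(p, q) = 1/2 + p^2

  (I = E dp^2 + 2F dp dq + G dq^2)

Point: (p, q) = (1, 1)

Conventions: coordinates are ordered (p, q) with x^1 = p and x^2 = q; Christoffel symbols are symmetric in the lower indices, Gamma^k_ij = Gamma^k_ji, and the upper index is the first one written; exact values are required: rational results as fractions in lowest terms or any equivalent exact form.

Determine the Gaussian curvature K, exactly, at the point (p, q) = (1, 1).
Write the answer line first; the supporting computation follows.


Answer: K = -257668/185761

E = 1781/144, F = -15/4, G = 3/2, EG - F^2 = 431/96 at the point
E_p = 20, E_q = 41/4, F_p = -27/4, F_q = -3/2, G_p = 2, G_q = 0
E_qq = 59/4, F_pq = -3/2, G_pp = 2
K follows from Brioschi's formula, (det M1 - det M2)/(EG - F^2)^2.
M1 = [[-E_qq/2 + F_pq - G_pp/2, E_p/2, F_p - E_q/2], [F_q - G_p/2, E, F], [G_q/2, F, G]] = [[-79/8, 10, -95/8], [-5/2, 1781/144, -15/4], [0, -15/4, 3/2]]; det M1 = -90749/768
M2 = [[0, E_q/2, G_p/2], [E_q/2, E, F], [G_p/2, F, G]] = [[0, 41/8, 1], [41/8, 1781/144, -15/4], [1, -15/4, 3/2]]; det M2 = -103915/1152
det M1 - det M2 = -64417/2304; K = -64417/2304 / (431/96)^2 = -257668/185761


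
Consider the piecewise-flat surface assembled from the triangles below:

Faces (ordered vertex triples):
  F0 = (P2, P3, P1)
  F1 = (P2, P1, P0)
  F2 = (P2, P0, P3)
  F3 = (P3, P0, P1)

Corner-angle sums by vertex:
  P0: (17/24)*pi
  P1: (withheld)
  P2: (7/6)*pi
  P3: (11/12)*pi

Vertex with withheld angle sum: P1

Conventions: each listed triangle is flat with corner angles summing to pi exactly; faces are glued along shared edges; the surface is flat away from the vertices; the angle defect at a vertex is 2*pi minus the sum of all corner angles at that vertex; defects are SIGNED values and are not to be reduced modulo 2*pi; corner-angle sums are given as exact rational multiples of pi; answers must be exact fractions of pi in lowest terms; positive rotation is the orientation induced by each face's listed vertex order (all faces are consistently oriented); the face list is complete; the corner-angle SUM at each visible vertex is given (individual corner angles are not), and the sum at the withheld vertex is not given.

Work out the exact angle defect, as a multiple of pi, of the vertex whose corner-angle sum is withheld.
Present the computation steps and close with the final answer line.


V = 4, E = 6, F = 4; chi = V - E + F = 2
Gauss-Bonnet: total defect = 2*pi*chi = 4*pi; visible defects sum to (77/24)*pi

Answer: defect(P1) = (19/24)*pi


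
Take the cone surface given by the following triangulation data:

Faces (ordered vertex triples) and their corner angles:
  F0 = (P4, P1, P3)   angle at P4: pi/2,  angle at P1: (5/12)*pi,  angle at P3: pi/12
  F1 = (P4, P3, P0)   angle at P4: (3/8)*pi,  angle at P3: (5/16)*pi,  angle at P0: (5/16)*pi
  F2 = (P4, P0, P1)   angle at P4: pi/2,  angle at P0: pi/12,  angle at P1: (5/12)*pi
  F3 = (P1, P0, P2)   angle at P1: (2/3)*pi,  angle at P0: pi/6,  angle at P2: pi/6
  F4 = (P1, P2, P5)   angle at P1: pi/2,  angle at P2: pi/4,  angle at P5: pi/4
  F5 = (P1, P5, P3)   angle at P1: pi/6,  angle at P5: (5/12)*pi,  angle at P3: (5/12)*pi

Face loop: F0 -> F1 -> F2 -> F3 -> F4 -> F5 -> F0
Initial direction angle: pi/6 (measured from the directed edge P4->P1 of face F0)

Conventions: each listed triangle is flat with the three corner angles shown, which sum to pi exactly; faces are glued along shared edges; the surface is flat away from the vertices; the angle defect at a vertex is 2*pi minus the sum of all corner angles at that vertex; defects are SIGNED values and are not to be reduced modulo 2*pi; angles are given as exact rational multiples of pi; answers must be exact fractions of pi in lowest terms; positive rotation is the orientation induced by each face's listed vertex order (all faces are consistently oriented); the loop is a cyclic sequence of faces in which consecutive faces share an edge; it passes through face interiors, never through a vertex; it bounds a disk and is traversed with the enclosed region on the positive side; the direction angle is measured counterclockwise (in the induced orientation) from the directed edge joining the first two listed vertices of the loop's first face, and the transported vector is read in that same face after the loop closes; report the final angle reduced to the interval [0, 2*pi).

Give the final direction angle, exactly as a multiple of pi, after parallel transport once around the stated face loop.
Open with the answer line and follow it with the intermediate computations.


Answer: final direction angle = (5/8)*pi

enclosed vertex P1: corner angles sum to (13/6)*pi, defect = 2*pi - (13/6)*pi = -pi/6
enclosed vertex P4: corner angles sum to (11/8)*pi, defect = 2*pi - (11/8)*pi = (5/8)*pi
final direction = starting direction + enclosed defect total, reduced mod 2*pi (induced orientation)
final angle = pi/6 + (11/24)*pi = (5/8)*pi (mod 2*pi)
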